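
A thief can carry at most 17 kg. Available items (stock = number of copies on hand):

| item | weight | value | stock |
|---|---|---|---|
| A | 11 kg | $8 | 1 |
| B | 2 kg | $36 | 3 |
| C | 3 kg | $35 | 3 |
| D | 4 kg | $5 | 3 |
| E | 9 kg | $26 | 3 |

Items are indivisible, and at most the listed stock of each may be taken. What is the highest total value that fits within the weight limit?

Top feasible selections:
- 3×B + 3×C: weight 15, value 213
- 3×B + 2×C + 1×D: weight 16, value 183
- 2×B + 3×C + 1×D: weight 17, value 182
Best: $213.

$213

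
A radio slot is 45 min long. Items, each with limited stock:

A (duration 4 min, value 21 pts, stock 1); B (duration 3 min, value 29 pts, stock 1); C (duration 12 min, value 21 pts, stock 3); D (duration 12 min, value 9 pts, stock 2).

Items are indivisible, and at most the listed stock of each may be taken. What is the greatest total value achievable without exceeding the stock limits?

Top feasible selections:
- 1×A + 1×B + 3×C: duration 43, value 113
- 1×A + 1×B + 2×C + 1×D: duration 43, value 101
Best: 113 pts.

113 pts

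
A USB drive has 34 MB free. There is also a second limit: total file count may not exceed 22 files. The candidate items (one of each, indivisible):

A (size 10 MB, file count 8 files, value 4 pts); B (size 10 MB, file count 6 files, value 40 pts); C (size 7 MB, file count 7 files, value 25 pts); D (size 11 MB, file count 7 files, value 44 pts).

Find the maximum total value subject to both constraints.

109 pts

Feasible sets respecting both limits:
- B+C+D: size 28, file count 20, value 109
- A+B+D: size 31, file count 21, value 88
- B+D: size 21, file count 13, value 84
- A+C+D: size 28, file count 22, value 73
Best: 109 pts.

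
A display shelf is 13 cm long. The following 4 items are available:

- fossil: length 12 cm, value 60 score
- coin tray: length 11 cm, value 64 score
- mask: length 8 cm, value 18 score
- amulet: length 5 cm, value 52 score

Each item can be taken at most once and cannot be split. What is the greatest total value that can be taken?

This is a 0/1 knapsack; check combinations near the capacity.
- mask+amulet: length 8+5=13, value 18+52=70
- coin tray: length 11, value 64
- fossil: length 12, value 60
- amulet: length 5, value 52
- mask: length 8, value 18
Best: 70 score.

70 score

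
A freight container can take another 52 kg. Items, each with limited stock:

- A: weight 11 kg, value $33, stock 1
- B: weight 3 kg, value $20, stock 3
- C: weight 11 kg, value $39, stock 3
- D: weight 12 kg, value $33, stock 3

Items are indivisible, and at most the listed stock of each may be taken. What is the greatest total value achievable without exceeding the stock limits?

$190

Best selections within weight 52 and stock limits:
- 1×A + 2×B + 3×C: weight 50, value 190
- 2×B + 3×C + 1×D: weight 51, value 190
Best: $190.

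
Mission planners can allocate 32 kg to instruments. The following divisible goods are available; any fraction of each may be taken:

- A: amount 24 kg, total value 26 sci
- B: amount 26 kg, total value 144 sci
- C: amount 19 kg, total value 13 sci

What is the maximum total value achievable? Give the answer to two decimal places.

150.50

Take in order of value per unit:
- B (144/26 per unit): all 26 → value 144, running total 144.00
- A (26/24 per unit): 6 of 24 → value 6×26/24 = 6.5000, running total 150.50
Total 150.50.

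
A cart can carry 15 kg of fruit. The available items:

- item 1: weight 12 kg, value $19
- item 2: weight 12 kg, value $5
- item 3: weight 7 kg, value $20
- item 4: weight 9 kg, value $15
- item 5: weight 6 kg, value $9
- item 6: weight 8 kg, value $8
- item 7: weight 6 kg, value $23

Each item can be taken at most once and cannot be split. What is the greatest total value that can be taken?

Check high-value combinations within 15 kg:
- item 3+item 7: weight 7+6=13, value 20+23=43
- item 4+item 7: weight 9+6=15, value 15+23=38
- item 5+item 7: weight 6+6=12, value 9+23=32
- item 6+item 7: weight 8+6=14, value 8+23=31
Best: $43.

$43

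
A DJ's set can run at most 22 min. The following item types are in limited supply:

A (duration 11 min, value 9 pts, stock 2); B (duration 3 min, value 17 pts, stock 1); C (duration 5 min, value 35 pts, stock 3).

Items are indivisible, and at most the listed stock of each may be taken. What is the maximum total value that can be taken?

Best selections within duration 22 and stock limits:
- 1×B + 3×C: duration 18, value 122
- 3×C: duration 15, value 105
- 1×B + 2×C: duration 13, value 87
- 1×A + 2×C: duration 21, value 79
Best: 122 pts.

122 pts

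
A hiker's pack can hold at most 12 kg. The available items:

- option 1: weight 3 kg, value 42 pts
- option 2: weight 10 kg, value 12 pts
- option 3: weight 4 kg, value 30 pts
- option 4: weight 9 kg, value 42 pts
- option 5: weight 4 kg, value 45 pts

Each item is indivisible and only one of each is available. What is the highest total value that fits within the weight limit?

117 pts

Check high-value combinations within 12 kg:
- option 1+option 3+option 5: weight 3+4+4=11, value 42+30+45=117
- option 1+option 5: weight 3+4=7, value 42+45=87
- option 1+option 4: weight 3+9=12, value 42+42=84
- option 3+option 5: weight 4+4=8, value 30+45=75
Best: 117 pts.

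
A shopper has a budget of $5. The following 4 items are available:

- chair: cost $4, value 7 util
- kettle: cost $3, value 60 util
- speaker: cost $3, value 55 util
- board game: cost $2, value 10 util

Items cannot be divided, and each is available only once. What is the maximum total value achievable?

70 util

This is a 0/1 knapsack; check combinations near the capacity.
- kettle+board game: cost 3+2=5, value 60+10=70
- speaker+board game: cost 3+2=5, value 55+10=65
- kettle: cost 3, value 60
- speaker: cost 3, value 55
Best: 70 util.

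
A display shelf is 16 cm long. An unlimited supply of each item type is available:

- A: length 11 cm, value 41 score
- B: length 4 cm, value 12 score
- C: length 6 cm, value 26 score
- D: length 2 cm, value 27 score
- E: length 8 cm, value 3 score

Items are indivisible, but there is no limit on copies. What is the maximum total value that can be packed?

216 score

Best value-per-unit is D at 27/2, and filling with it alone uses length 8×2=16. No mix of the others beats 8×27 = 216.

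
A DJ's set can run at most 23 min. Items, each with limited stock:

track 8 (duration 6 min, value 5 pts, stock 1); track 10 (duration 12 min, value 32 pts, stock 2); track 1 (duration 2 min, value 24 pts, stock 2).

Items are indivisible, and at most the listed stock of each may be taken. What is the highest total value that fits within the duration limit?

Top feasible selections:
- 1×track 8 + 1×track 10 + 2×track 1: duration 22, value 85
- 1×track 10 + 2×track 1: duration 16, value 80
- 1×track 8 + 1×track 10 + 1×track 1: duration 20, value 61
- 1×track 10 + 1×track 1: duration 14, value 56
Best: 85 pts.

85 pts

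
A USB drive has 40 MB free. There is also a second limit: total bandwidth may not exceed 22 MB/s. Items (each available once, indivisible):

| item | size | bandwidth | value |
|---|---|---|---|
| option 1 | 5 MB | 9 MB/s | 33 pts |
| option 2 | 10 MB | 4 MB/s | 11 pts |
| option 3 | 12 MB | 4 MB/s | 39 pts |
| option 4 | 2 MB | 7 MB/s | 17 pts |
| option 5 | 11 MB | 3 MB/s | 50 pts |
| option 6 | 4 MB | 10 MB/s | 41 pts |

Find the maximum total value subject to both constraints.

Feasible sets respecting both limits:
- option 2+option 3+option 5+option 6: size 37, bandwidth 21, value 141
- option 1+option 2+option 3+option 5: size 38, bandwidth 20, value 133
- option 3+option 5+option 6: size 27, bandwidth 17, value 130
- option 1+option 5+option 6: size 20, bandwidth 22, value 124
Best: 141 pts.

141 pts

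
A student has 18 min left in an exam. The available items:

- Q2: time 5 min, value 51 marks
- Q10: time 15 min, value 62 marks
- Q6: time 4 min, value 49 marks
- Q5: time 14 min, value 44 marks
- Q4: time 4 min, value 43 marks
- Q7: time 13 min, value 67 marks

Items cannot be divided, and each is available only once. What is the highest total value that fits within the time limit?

Check high-value combinations within 18 min:
- Q2+Q6+Q4: time 5+4+4=13, value 51+49+43=143
- Q2+Q7: time 5+13=18, value 51+67=118
- Q6+Q7: time 4+13=17, value 49+67=116
Best: 143 marks.

143 marks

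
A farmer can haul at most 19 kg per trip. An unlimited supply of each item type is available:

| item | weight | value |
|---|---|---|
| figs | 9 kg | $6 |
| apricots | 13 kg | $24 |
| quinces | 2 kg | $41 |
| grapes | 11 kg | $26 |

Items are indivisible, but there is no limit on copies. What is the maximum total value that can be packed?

Best value-per-unit is quinces at 41/2, and filling with it alone uses weight 9×2=18. No mix of the others beats 9×41 = 369.

$369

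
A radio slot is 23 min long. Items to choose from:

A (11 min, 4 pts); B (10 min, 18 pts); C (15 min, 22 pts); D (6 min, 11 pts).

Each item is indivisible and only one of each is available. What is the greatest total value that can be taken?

33 pts

Check high-value combinations within 23 min:
- C+D: duration 15+6=21, value 22+11=33
- B+D: duration 10+6=16, value 18+11=29
- C: duration 15, value 22
Best: 33 pts.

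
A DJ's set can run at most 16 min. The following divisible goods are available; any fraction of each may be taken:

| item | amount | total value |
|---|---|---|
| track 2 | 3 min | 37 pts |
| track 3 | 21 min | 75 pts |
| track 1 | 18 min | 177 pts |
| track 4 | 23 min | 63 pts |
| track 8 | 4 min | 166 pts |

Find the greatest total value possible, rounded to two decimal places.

291.50

Take in order of value per unit:
- track 8 (166/4 per unit): all 4 → value 166, running total 166.00
- track 2 (37/3 per unit): all 3 → value 37, running total 203.00
- track 1 (177/18 per unit): 9 of 18 → value 9×177/18 = 88.5000, running total 291.50
Total 291.50.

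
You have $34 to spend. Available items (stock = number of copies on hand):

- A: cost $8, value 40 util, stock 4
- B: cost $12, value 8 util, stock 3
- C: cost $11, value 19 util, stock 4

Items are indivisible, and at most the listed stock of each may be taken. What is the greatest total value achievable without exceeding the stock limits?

Best selections within cost 34 and stock limits:
- 4×A: cost 32, value 160
- 3×A: cost 24, value 120
- 2×A + 1×C: cost 27, value 99
Best: 160 util.

160 util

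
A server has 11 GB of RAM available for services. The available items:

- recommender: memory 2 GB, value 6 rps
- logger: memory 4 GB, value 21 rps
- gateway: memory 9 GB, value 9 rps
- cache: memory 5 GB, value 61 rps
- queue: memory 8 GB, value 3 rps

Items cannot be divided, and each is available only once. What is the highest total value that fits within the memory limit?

88 rps

Check high-value combinations within 11 GB:
- recommender+logger+cache: memory 2+4+5=11, value 6+21+61=88
- logger+cache: memory 4+5=9, value 21+61=82
- recommender+cache: memory 2+5=7, value 6+61=67
- cache: memory 5, value 61
Best: 88 rps.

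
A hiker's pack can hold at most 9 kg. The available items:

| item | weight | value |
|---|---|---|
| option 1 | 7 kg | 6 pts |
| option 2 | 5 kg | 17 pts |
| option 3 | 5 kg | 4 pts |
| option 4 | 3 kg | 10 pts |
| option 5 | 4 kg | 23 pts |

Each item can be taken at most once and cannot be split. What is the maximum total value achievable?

40 pts

Check high-value combinations within 9 kg:
- option 2+option 5: weight 5+4=9, value 17+23=40
- option 4+option 5: weight 3+4=7, value 10+23=33
- option 2+option 4: weight 5+3=8, value 17+10=27
- option 3+option 5: weight 5+4=9, value 4+23=27
Best: 40 pts.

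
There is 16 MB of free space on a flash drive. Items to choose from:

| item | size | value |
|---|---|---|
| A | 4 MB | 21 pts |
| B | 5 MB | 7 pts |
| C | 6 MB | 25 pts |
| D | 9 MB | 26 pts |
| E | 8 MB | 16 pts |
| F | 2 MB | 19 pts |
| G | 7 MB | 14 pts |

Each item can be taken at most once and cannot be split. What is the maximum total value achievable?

This is a 0/1 knapsack; check combinations near the capacity.
- A+D+F: size 4+9+2=15, value 21+26+19=66
- A+C+F: size 4+6+2=12, value 21+25+19=65
- C+E+F: size 6+8+2=16, value 25+16+19=60
Best: 66 pts.

66 pts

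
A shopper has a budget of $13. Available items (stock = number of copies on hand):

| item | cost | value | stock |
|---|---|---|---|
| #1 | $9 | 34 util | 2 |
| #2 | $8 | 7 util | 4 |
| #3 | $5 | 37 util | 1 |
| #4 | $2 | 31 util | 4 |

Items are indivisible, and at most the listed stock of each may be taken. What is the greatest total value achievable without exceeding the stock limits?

Top feasible selections:
- 1×#3 + 4×#4: cost 13, value 161
- 1×#3 + 3×#4: cost 11, value 130
- 4×#4: cost 8, value 124
- 1×#3 + 2×#4: cost 9, value 99
Best: 161 util.

161 util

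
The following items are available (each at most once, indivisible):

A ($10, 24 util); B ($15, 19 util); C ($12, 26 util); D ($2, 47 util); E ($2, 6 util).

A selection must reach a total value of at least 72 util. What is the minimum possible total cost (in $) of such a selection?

Subsets with value ≥ 72, sorted by total cost:
- A+D+E: cost 14, value 77
- C+D: cost 14, value 73
- C+D+E: cost 16, value 79
- B+D+E: cost 19, value 72
Minimum cost: 14 $.

14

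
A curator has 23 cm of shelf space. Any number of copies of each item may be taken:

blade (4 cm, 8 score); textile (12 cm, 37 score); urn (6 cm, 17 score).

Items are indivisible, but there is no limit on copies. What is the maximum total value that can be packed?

Best value-per-unit is textile at 37/12; filling with it alone gives 1×37 = 37.
Optimal mix: 1×blade + 1×textile + 1×urn → length 22, value 62.

62 score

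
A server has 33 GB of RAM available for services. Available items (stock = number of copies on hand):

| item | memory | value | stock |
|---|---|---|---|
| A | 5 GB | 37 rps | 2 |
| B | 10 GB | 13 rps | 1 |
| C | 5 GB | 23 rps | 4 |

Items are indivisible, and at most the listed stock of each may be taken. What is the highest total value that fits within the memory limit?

166 rps

Best selections within memory 33 and stock limits:
- 2×A + 4×C: memory 30, value 166
- 2×A + 3×C: memory 25, value 143
Best: 166 rps.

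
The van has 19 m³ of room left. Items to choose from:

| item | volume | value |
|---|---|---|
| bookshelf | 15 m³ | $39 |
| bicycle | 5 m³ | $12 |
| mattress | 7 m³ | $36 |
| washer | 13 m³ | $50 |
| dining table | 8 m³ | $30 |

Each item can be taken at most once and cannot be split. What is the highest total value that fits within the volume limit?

Check high-value combinations within 19 m³:
- mattress+dining table: volume 7+8=15, value 36+30=66
- bicycle+washer: volume 5+13=18, value 12+50=62
- washer: volume 13, value 50
Best: $66.

$66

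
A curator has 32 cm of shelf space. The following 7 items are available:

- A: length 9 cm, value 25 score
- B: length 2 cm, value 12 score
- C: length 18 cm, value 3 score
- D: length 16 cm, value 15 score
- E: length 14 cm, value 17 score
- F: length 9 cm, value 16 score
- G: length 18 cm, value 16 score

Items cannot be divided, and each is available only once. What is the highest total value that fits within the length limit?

Check high-value combinations within 32 cm:
- A+E+F: length 9+14+9=32, value 25+17+16=58
- A+B+E: length 9+2+14=25, value 25+12+17=54
- A+B+F: length 9+2+9=20, value 25+12+16=53
Best: 58 score.

58 score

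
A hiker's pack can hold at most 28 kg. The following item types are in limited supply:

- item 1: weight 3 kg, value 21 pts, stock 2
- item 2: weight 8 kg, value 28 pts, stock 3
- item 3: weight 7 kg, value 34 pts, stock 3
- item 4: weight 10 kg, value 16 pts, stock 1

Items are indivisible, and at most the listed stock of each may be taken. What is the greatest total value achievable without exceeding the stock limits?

Best selections within weight 28 and stock limits:
- 2×item 1 + 3×item 3: weight 27, value 144
- 2×item 1 + 1×item 2 + 2×item 3: weight 28, value 138
Best: 144 pts.

144 pts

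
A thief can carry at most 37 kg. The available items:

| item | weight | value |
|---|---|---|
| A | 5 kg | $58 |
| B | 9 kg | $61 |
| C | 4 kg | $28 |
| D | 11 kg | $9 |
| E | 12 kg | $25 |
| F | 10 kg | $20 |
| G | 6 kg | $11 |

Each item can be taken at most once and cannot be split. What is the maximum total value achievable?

Check high-value combinations within 37 kg:
- A+B+C+E+G: weight 5+9+4+12+6=36, value 58+61+28+25+11=183
- A+B+C+F+G: weight 5+9+4+10+6=34, value 58+61+28+20+11=178
- A+B+C+E: weight 5+9+4+12=30, value 58+61+28+25=172
Best: $183.

$183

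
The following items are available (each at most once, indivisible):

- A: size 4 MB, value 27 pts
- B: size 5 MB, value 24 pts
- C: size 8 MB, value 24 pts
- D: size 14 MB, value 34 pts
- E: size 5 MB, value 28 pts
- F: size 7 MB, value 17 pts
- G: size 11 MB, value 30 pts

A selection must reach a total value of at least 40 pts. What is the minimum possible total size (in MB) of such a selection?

9

Subsets with value ≥ 40, sorted by total size:
- A+E: size 9, value 55
- A+B: size 9, value 51
Minimum size: 9 MB.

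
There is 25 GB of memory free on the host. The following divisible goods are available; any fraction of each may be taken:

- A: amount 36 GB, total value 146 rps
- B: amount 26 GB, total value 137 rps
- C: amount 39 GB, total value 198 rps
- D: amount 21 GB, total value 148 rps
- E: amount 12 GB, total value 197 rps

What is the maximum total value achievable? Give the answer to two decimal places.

288.62

Take in order of value per unit:
- E (197/12 per unit): all 12 → value 197, running total 197.00
- D (148/21 per unit): 13 of 21 → value 13×148/21 = 91.6190, running total 288.62
Total 288.62.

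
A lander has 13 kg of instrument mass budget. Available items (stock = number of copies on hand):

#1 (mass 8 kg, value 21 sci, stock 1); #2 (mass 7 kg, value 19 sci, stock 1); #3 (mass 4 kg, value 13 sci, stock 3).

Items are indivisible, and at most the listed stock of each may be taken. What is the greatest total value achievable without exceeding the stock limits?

Best selections within mass 13 and stock limits:
- 3×#3: mass 12, value 39
- 1×#1 + 1×#3: mass 12, value 34
- 1×#2 + 1×#3: mass 11, value 32
Best: 39 sci.

39 sci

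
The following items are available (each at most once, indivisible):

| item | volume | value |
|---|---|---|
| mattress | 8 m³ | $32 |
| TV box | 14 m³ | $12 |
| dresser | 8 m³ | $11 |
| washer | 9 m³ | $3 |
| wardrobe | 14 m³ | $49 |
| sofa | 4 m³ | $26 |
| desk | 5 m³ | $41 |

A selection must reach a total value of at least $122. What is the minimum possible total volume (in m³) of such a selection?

27

Subsets with value ≥ 122, sorted by total volume:
- mattress+wardrobe+desk: volume 27, value 122
- mattress+wardrobe+sofa+desk: volume 31, value 148
Minimum volume: 27 m³.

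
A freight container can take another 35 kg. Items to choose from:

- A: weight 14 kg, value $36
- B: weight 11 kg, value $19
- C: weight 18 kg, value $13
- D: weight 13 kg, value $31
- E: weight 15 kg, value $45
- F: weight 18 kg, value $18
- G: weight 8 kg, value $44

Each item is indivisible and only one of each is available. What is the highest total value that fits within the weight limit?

This is a 0/1 knapsack; check combinations near the capacity.
- A+D+G: weight 14+13+8=35, value 36+31+44=111
- B+E+G: weight 11+15+8=34, value 19+45+44=108
- A+B+G: weight 14+11+8=33, value 36+19+44=99
- B+D+G: weight 11+13+8=32, value 19+31+44=94
- E+G: weight 15+8=23, value 45+44=89
Best: $111.

$111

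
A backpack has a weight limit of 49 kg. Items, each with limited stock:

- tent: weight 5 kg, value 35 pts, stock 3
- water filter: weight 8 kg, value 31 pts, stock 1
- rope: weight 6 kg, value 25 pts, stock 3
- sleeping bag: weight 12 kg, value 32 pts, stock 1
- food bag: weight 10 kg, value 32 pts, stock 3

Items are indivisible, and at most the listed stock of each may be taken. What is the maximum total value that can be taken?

Best selections within weight 49 and stock limits:
- 3×tent + 1×water filter + 1×rope + 2×food bag: weight 49, value 225
- 3×tent + 2×rope + 2×food bag: weight 47, value 219
Best: 225 pts.

225 pts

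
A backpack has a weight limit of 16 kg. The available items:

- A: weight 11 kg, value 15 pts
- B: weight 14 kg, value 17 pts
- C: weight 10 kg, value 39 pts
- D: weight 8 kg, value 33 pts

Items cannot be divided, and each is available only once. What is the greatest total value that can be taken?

Check high-value combinations within 16 kg:
- C: weight 10, value 39
- D: weight 8, value 33
- B: weight 14, value 17
- A: weight 11, value 15
Best: 39 pts.

39 pts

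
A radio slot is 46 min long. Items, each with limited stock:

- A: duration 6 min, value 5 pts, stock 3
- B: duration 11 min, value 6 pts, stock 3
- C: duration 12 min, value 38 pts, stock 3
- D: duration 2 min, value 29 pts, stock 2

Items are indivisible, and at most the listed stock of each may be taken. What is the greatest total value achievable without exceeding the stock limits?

177 pts

Best selections within duration 46 and stock limits:
- 1×A + 3×C + 2×D: duration 46, value 177
- 3×C + 2×D: duration 40, value 172
Best: 177 pts.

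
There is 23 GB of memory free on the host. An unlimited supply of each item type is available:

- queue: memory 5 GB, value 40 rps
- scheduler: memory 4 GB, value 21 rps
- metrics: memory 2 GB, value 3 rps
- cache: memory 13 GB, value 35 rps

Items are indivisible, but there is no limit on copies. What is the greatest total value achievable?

163 rps

Best value-per-unit is queue at 40/5; filling with it alone gives 4×40 = 160.
Optimal mix: 4×queue + 1×metrics → memory 22, value 163.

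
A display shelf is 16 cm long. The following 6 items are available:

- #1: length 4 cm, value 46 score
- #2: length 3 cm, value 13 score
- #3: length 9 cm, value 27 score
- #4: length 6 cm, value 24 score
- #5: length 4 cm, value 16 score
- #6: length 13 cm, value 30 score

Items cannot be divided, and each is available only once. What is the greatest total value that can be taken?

86 score

Check high-value combinations within 16 cm:
- #1+#4+#5: length 4+6+4=14, value 46+24+16=86
- #1+#2+#3: length 4+3+9=16, value 46+13+27=86
- #1+#2+#4: length 4+3+6=13, value 46+13+24=83
Best: 86 score.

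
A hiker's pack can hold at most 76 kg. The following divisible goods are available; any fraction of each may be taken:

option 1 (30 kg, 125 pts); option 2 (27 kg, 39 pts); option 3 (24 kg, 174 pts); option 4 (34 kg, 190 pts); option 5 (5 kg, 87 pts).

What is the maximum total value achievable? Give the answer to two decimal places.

Take in order of value per unit:
- option 5 (87/5 per unit): all 5 → value 87, running total 87.00
- option 3 (174/24 per unit): all 24 → value 174, running total 261.00
- option 4 (190/34 per unit): all 34 → value 190, running total 451.00
- option 1 (125/30 per unit): 13 of 30 → value 13×125/30 = 54.1667, running total 505.17
Total 505.17.

505.17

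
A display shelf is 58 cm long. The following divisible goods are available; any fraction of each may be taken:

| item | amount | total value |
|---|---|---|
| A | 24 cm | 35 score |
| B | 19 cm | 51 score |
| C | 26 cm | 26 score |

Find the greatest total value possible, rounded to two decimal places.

Take in order of value per unit:
- B (51/19 per unit): all 19 → value 51, running total 51.00
- A (35/24 per unit): all 24 → value 35, running total 86.00
- C (26/26 per unit): 15 of 26 → value 15×26/26 = 15.0000, running total 101.00
Total 101.00.

101.00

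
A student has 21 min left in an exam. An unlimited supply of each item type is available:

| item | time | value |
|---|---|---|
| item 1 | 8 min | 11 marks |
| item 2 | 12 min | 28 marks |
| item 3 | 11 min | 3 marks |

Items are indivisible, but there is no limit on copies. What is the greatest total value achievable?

Best value-per-unit is item 2 at 28/12; filling with it alone gives 1×28 = 28.
Optimal mix: 1×item 1 + 1×item 2 → time 20, value 39.

39 marks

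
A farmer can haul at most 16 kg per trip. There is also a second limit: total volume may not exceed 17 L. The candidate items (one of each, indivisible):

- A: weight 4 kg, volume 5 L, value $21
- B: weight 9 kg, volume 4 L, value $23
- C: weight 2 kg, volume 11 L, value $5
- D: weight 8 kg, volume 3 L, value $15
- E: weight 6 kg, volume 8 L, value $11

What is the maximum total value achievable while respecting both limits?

$44

Feasible sets respecting both limits:
- A+B: weight 13, volume 9, value 44
- A+D: weight 12, volume 8, value 36
- B+E: weight 15, volume 12, value 34
Best: $44.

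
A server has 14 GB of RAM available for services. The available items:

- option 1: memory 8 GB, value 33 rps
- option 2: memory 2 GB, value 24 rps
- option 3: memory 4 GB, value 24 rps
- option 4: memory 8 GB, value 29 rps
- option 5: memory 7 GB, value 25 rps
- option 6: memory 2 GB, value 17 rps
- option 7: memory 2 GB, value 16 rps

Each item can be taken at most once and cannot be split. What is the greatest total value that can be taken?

90 rps

This is a 0/1 knapsack; check combinations near the capacity.
- option 1+option 2+option 6+option 7: memory 8+2+2+2=14, value 33+24+17+16=90
- option 2+option 4+option 6+option 7: memory 2+8+2+2=14, value 24+29+17+16=86
- option 2+option 5+option 6+option 7: memory 2+7+2+2=13, value 24+25+17+16=82
- option 2+option 3+option 6+option 7: memory 2+4+2+2=10, value 24+24+17+16=81
- option 1+option 2+option 3: memory 8+2+4=14, value 33+24+24=81
Best: 90 rps.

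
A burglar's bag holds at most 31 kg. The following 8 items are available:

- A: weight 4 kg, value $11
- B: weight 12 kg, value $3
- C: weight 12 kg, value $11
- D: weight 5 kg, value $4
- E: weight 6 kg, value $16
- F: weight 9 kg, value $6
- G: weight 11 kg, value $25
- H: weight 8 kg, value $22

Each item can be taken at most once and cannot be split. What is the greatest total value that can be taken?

Check high-value combinations within 31 kg:
- A+E+G+H: weight 4+6+11+8=29, value 11+16+25+22=74
- D+E+G+H: weight 5+6+11+8=30, value 4+16+25+22=67
- E+G+H: weight 6+11+8=25, value 16+25+22=63
- A+D+G+H: weight 4+5+11+8=28, value 11+4+25+22=62
- A+C+E+H: weight 4+12+6+8=30, value 11+11+16+22=60
Best: $74.

$74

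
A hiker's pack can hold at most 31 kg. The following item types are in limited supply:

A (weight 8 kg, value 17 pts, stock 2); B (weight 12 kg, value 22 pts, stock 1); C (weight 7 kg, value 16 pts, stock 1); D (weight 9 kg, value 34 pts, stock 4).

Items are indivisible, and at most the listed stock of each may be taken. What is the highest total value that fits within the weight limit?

Top feasible selections:
- 3×D: weight 27, value 102
- 1×B + 2×D: weight 30, value 90
Best: 102 pts.

102 pts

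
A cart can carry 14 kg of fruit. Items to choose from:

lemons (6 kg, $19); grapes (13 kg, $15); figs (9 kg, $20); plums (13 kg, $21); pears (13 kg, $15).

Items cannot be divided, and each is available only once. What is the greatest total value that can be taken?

$21

Check high-value combinations within 14 kg:
- plums: weight 13, value 21
- figs: weight 9, value 20
- lemons: weight 6, value 19
- grapes: weight 13, value 15
Best: $21.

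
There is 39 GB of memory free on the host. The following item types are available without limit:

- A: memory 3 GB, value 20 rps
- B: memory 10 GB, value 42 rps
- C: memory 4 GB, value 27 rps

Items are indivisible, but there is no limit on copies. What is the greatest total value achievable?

263 rps

Best value-per-unit is C at 27/4; filling with it alone gives 9×27 = 243.
Optimal mix: 1×A + 9×C → memory 39, value 263.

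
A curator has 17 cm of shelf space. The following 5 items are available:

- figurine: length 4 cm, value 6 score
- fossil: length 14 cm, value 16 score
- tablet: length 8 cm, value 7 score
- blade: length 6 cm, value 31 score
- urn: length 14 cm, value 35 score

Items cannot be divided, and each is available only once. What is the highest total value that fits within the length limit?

Check high-value combinations within 17 cm:
- tablet+blade: length 8+6=14, value 7+31=38
- figurine+blade: length 4+6=10, value 6+31=37
- urn: length 14, value 35
- blade: length 6, value 31
Best: 38 score.

38 score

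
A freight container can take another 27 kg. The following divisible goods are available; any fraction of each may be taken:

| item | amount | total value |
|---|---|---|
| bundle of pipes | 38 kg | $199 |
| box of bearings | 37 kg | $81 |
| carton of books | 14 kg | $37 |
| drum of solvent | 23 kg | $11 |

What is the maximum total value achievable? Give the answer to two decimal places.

Take in order of value per unit:
- bundle of pipes (199/38 per unit): 27 of 38 → value 27×199/38 = 141.3947, running total 141.39
Total 141.39.

141.39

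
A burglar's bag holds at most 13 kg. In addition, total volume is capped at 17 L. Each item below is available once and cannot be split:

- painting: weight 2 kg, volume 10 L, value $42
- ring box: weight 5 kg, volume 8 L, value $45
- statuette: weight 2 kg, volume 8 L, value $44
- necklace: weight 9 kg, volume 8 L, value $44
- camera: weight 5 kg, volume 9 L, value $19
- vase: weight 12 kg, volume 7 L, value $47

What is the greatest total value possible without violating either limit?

$89

Feasible sets respecting both limits:
- ring box+statuette: weight 7, volume 16, value 89
- statuette+necklace: weight 11, volume 16, value 88
- ring box+camera: weight 10, volume 17, value 64
Best: $89.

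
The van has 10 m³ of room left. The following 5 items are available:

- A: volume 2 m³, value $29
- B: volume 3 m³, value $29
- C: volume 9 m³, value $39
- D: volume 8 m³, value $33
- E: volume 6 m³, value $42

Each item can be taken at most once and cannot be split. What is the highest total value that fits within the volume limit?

Check high-value combinations within 10 m³:
- A+E: volume 2+6=8, value 29+42=71
- B+E: volume 3+6=9, value 29+42=71
- A+D: volume 2+8=10, value 29+33=62
- A+B: volume 2+3=5, value 29+29=58
Best: $71.

$71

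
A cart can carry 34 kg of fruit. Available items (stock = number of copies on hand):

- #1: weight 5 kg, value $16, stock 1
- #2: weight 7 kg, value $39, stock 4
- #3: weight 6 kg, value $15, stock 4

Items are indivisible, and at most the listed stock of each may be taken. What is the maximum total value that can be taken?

$172

Top feasible selections:
- 1×#1 + 4×#2: weight 33, value 172
- 4×#2 + 1×#3: weight 34, value 171
- 4×#2: weight 28, value 156
Best: $172.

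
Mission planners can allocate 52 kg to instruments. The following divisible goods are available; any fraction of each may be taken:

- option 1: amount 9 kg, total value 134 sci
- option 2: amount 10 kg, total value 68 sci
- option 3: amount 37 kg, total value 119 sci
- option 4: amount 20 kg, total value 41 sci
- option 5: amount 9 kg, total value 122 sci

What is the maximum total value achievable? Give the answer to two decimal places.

401.19

Take in order of value per unit:
- option 1 (134/9 per unit): all 9 → value 134, running total 134.00
- option 5 (122/9 per unit): all 9 → value 122, running total 256.00
- option 2 (68/10 per unit): all 10 → value 68, running total 324.00
- option 3 (119/37 per unit): 24 of 37 → value 24×119/37 = 77.1892, running total 401.19
Total 401.19.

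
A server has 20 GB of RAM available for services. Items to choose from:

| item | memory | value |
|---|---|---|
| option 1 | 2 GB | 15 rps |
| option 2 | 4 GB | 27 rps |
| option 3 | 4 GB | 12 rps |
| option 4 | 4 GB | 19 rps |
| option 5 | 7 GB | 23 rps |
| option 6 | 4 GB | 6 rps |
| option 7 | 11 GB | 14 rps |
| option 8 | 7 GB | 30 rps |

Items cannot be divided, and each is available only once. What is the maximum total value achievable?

Check high-value combinations within 20 GB:
- option 1+option 2+option 5+option 8: memory 2+4+7+7=20, value 15+27+23+30=95
- option 1+option 2+option 4+option 8: memory 2+4+4+7=17, value 15+27+19+30=91
- option 2+option 3+option 4+option 8: memory 4+4+4+7=19, value 27+12+19+30=88
- option 1+option 4+option 5+option 8: memory 2+4+7+7=20, value 15+19+23+30=87
Best: 95 rps.

95 rps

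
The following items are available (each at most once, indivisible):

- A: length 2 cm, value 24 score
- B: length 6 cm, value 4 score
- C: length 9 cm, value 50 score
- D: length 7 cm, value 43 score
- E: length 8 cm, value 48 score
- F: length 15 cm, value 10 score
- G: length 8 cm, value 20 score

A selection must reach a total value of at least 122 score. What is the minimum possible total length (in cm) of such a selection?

19

Subsets with value ≥ 122, sorted by total length:
- A+C+E: length 19, value 122
- C+D+E: length 24, value 141
- A+D+E+G: length 25, value 135
Minimum length: 19 cm.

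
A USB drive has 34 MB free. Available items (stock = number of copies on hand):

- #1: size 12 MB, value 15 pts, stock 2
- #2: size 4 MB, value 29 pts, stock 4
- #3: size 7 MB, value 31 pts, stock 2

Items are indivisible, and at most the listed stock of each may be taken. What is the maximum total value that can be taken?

178 pts

Top feasible selections:
- 4×#2 + 2×#3: size 30, value 178
- 3×#2 + 2×#3: size 26, value 149
- 4×#2 + 1×#3: size 23, value 147
- 1×#1 + 2×#2 + 2×#3: size 34, value 135
Best: 178 pts.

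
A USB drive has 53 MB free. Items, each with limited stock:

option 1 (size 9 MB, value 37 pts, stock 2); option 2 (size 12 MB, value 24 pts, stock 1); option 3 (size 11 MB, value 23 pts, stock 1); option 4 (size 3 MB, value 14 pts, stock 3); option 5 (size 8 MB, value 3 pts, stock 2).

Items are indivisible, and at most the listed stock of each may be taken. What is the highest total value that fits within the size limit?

Best selections within size 53 and stock limits:
- 2×option 1 + 1×option 2 + 1×option 3 + 3×option 4: size 50, value 163
- 2×option 1 + 1×option 2 + 1×option 3 + 2×option 4: size 47, value 149
- 2×option 1 + 1×option 2 + 3×option 4 + 1×option 5: size 47, value 143
Best: 163 pts.

163 pts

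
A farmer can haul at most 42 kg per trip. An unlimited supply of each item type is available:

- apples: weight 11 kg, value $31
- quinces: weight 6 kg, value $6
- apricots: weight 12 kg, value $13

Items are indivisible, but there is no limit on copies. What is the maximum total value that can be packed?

$99

Best value-per-unit is apples at 31/11; filling with it alone gives 3×31 = 93.
Optimal mix: 3×apples + 1×quinces → weight 39, value 99.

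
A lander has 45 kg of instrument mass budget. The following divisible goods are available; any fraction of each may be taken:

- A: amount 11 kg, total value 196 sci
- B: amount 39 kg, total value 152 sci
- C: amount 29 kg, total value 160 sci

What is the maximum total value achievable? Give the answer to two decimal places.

375.49

Take in order of value per unit:
- A (196/11 per unit): all 11 → value 196, running total 196.00
- C (160/29 per unit): all 29 → value 160, running total 356.00
- B (152/39 per unit): 5 of 39 → value 5×152/39 = 19.4872, running total 375.49
Total 375.49.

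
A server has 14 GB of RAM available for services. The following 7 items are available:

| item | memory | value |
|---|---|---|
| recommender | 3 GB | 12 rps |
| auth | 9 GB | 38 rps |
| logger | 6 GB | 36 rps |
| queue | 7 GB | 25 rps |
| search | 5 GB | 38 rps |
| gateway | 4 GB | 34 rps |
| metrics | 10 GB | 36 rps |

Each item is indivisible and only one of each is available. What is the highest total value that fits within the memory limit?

86 rps

Check high-value combinations within 14 GB:
- recommender+logger+search: memory 3+6+5=14, value 12+36+38=86
- recommender+search+gateway: memory 3+5+4=12, value 12+38+34=84
- recommender+logger+gateway: memory 3+6+4=13, value 12+36+34=82
- auth+search: memory 9+5=14, value 38+38=76
- logger+search: memory 6+5=11, value 36+38=74
Best: 86 rps.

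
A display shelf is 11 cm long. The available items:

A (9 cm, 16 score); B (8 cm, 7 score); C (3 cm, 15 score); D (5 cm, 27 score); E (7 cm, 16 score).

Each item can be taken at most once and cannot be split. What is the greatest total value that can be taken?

42 score

Check high-value combinations within 11 cm:
- C+D: length 3+5=8, value 15+27=42
- C+E: length 3+7=10, value 15+16=31
- D: length 5, value 27
Best: 42 score.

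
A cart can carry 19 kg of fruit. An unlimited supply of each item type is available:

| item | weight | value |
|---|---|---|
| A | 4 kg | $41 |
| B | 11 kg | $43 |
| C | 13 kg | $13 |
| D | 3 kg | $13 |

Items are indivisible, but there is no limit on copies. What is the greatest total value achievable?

Best value-per-unit is A at 41/4; filling with it alone gives 4×41 = 164.
Optimal mix: 4×A + 1×D → weight 19, value 177.

$177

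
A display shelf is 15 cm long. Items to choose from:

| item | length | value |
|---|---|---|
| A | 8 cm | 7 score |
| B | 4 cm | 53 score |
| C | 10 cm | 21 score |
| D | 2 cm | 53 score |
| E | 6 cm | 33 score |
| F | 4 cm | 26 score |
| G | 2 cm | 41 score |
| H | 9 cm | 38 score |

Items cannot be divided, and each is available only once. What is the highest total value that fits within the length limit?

180 score

Check high-value combinations within 15 cm:
- B+D+E+G: length 4+2+6+2=14, value 53+53+33+41=180
- B+D+F+G: length 4+2+4+2=12, value 53+53+26+41=173
- D+E+F+G: length 2+6+4+2=14, value 53+33+26+41=153
- B+D+G: length 4+2+2=8, value 53+53+41=147
- B+D+H: length 4+2+9=15, value 53+53+38=144
Best: 180 score.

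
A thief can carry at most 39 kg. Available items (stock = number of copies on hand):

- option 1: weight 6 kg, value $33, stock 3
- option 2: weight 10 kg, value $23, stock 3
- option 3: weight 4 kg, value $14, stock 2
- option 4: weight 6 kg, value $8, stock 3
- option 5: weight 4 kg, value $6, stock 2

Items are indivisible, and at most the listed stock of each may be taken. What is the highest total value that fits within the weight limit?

Best selections within weight 39 and stock limits:
- 3×option 1 + 1×option 2 + 2×option 3: weight 36, value 150
- 3×option 1 + 2×option 2: weight 38, value 145
Best: $150.

$150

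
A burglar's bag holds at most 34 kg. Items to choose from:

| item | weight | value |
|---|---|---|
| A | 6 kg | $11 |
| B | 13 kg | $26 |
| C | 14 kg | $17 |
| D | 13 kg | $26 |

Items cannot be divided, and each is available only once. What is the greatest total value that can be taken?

Check high-value combinations within 34 kg:
- A+B+D: weight 6+13+13=32, value 11+26+26=63
- A+B+C: weight 6+13+14=33, value 11+26+17=54
- A+C+D: weight 6+14+13=33, value 11+17+26=54
- B+D: weight 13+13=26, value 26+26=52
Best: $63.

$63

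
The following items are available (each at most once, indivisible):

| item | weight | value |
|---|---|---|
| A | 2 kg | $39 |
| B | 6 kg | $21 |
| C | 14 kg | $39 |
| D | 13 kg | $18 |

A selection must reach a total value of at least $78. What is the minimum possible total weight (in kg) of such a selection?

Subsets with value ≥ 78, sorted by total weight:
- A+C: weight 16, value 78
- A+B+D: weight 21, value 78
- A+B+C: weight 22, value 99
- A+C+D: weight 29, value 96
Minimum weight: 16 kg.

16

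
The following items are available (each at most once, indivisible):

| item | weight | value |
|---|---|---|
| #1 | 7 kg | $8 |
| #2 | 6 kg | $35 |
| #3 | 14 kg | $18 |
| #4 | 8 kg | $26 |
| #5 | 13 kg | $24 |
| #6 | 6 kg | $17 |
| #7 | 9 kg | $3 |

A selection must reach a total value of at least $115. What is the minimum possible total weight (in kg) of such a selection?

47

Subsets with value ≥ 115, sorted by total weight:
- #2+#3+#4+#5+#6: weight 47, value 120
- #1+#2+#3+#4+#5+#6: weight 54, value 128
Minimum weight: 47 kg.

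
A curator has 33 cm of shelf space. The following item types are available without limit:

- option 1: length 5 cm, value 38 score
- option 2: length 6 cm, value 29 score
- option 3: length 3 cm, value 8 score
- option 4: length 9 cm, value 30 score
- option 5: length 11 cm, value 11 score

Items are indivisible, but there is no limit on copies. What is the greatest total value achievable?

236 score

Best value-per-unit is option 1 at 38/5; filling with it alone gives 6×38 = 228.
Optimal mix: 6×option 1 + 1×option 3 → length 33, value 236.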